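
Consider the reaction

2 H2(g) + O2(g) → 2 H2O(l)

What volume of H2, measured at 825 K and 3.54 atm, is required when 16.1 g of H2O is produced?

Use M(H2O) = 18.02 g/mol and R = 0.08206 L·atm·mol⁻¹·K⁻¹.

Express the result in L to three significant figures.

17.1 L

n(H2O) = 16.10 / 18.02 = 0.8935 mol
n(H2) = (2/2) × 0.8935 = 0.8935 mol
V = nRT/P = 0.8935 × 0.08206 × 825 / 3.54 = 17.09 L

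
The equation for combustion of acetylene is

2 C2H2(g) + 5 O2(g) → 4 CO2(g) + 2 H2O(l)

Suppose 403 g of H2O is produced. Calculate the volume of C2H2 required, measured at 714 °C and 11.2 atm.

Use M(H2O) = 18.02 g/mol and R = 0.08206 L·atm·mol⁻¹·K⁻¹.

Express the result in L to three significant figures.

162 L

n(H2O) = 403.0 / 18.02 = 22.36 mol
n(C2H2) = (2/2) × 22.36 = 22.36 mol
V = nRT/P = 22.36 × 0.08206 × 987.15 / 11.2 = 161.7 L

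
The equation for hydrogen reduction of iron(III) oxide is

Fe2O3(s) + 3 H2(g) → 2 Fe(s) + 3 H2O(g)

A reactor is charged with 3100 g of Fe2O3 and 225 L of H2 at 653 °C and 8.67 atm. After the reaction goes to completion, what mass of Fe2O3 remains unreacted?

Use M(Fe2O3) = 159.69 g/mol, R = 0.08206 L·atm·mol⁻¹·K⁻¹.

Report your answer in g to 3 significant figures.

1730 g

n(Fe2O3) = 3100 / 159.69 = 19.41 mol
n(H2) = PV/RT = (8.67 × 225) / (0.08206 × 926.15) = 25.67 mol
For 19.41 mol Fe2O3, stoichiometry requires (3/1) × 19.41 = 58.23 mol H2; 25.67 mol is available, so H2 is limiting.
n(Fe2O3) consumed = (1/3) × 25.67 = 8.557 mol; remaining = 19.41 − 8.557 = 10.85 mol
m(Fe2O3) = 10.85 × 159.69 = 1733 g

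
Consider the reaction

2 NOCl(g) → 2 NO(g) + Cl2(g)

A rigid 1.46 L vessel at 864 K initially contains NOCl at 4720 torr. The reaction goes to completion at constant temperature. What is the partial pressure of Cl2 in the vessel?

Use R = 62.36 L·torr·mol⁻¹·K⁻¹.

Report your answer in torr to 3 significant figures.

2360 torr

n(NOCl)₀ = PV/RT = (4720 × 1.46) / (62.36 × 864) = 0.1279 mol
n(Cl2) = (1/2) × 0.1279 = 0.06395 mol
P(Cl2) = nRT/V = 0.06395 × 62.36 × 864 / 1.46 = 2360 torr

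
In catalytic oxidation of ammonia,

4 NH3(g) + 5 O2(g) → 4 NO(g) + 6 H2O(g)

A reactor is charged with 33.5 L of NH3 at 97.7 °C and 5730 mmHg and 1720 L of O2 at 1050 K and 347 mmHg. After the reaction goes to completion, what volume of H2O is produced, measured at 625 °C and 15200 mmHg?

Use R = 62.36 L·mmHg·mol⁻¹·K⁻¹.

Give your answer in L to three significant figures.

40.3 L

n(NH3) = PV/RT = (5730 × 33.5) / (62.36 × 370.85) = 8.300 mol
n(O2) = PV/RT = (347 × 1720) / (62.36 × 1050) = 9.115 mol
For 8.300 mol NH3, stoichiometry requires (5/4) × 8.300 = 10.38 mol O2; 9.115 mol is available, so O2 is limiting.
n(H2O) = (6/5) × 9.115 = 10.94 mol
V(H2O) = nRT/P = 10.94 × 62.36 × 898.15 / 15200 = 40.31 L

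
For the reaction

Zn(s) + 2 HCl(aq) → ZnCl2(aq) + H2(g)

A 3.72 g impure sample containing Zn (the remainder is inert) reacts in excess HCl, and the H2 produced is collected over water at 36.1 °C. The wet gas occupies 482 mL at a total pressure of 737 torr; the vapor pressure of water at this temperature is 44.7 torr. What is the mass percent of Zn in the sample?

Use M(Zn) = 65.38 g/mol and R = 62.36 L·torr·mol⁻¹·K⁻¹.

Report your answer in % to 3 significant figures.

P(H2) = 737 − 44.7 = 692.3 torr
n(H2) = PV/RT = (692.3 × 0.4820) / (62.36 × 309.25) = 0.01730 mol
n(Zn) = (1/1) × 0.01730 = 0.01730 mol
m(Zn) = 0.01730 × 65.38 = 1.131 g
%Zn = 1.131 / 3.72 × 100 = 30.40%

30.4 %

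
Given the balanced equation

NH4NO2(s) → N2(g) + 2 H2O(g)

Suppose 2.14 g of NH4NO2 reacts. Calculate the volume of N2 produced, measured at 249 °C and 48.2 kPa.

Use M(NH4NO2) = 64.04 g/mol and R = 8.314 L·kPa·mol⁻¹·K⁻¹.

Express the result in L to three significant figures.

3.01 L

n(NH4NO2) = 2.140 / 64.04 = 0.03342 mol
n(N2) = (1/1) × 0.03342 = 0.03342 mol
V = nRT/P = 0.03342 × 8.314 × 522.15 / 48.2 = 3.010 L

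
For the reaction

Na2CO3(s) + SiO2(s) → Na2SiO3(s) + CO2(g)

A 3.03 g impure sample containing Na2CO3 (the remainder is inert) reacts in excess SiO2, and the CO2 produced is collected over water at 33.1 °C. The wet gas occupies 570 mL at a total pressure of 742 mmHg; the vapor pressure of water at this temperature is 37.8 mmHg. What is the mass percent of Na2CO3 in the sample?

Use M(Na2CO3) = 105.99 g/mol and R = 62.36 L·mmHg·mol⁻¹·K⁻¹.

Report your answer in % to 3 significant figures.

73.5 %

P(CO2) = 742 − 37.8 = 704.2 mmHg
n(CO2) = PV/RT = (704.2 × 0.5700) / (62.36 × 306.25) = 0.02102 mol
n(Na2CO3) = (1/1) × 0.02102 = 0.02102 mol
m(Na2CO3) = 0.02102 × 105.99 = 2.228 g
%Na2CO3 = 2.228 / 3.03 × 100 = 73.53%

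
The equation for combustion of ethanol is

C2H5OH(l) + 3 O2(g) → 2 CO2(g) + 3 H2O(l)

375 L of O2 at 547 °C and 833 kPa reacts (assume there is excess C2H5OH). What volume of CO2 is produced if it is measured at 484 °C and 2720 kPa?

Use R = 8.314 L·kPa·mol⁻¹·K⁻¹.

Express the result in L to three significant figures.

n(O2) = PV/RT = (833 × 375) / (8.314 × 820.15) = 45.81 mol
n(CO2) = (2/3) × 45.81 = 30.54 mol
V = nRT/P = 30.54 × 8.314 × 757.15 / 2720 = 70.68 L

70.7 L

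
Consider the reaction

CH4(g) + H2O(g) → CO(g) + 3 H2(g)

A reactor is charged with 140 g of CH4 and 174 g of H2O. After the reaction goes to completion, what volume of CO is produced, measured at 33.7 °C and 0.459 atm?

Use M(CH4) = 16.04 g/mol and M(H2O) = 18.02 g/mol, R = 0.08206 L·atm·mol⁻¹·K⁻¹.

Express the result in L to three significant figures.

479 L

n(CH4) = 140 / 16.04 = 8.728 mol
n(H2O) = 174 / 18.02 = 9.656 mol
For 8.728 mol CH4, stoichiometry requires (1/1) × 8.728 = 8.728 mol H2O; 9.656 mol is available, so CH4 is limiting.
n(CO) = (1/1) × 8.728 = 8.728 mol
V(CO) = nRT/P = 8.728 × 0.08206 × 306.85 / 0.459 = 478.8 L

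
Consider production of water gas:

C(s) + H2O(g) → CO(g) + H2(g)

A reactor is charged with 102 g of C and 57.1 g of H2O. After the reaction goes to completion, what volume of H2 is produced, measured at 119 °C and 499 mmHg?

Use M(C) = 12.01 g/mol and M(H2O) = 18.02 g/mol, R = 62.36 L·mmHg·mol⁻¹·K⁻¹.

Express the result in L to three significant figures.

n(C) = 102 / 12.01 = 8.493 mol
n(H2O) = 57.1 / 18.02 = 3.169 mol
For 8.493 mol C, stoichiometry requires (1/1) × 8.493 = 8.493 mol H2O; 3.169 mol is available, so H2O is limiting.
n(H2) = (1/1) × 3.169 = 3.169 mol
V(H2) = nRT/P = 3.169 × 62.36 × 392.15 / 499 = 155.3 L

155 L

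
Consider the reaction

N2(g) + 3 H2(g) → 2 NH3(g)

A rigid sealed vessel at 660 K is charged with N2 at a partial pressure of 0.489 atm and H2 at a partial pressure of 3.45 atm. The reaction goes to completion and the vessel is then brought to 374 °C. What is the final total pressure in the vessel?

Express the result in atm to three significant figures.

2.90 atm

With V and T fixed, P_i ∝ n_i, so the mole ratios apply directly to partial pressures at 660 K.
P(H2) required for 0.489 atm of N2 = (3/1) × 0.489 = 1.467 atm; available 3.45 atm, so N2 is limiting.
P(H2) remaining = 3.45 − (3/1) × 0.489 = 1.983 atm
P(gaseous products) = (2)/1 × 0.489 = 0.9780 atm
P_total at 660 K = 1.983 + 0.9780 = 2.961 atm
Scaling to 374 °C: P = 2.961 × 647.15/660 = 2.903 atm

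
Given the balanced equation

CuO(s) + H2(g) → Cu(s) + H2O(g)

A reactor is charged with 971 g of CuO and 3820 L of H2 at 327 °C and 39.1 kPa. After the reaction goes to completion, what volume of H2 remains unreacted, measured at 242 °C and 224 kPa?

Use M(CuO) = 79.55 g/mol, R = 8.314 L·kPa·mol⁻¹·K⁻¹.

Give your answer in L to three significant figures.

n(CuO) = 971 / 79.55 = 12.21 mol
n(H2) = PV/RT = (39.1 × 3820) / (8.314 × 600.15) = 29.93 mol
For 12.21 mol CuO, stoichiometry requires (1/1) × 12.21 = 12.21 mol H2; 29.93 mol is available, so CuO is limiting.
n(H2) consumed = (1/1) × 12.21 = 12.21 mol; remaining = 29.93 − 12.21 = 17.72 mol
V(H2) = nRT/P = 17.72 × 8.314 × 515.15 / 224 = 338.8 L

339 L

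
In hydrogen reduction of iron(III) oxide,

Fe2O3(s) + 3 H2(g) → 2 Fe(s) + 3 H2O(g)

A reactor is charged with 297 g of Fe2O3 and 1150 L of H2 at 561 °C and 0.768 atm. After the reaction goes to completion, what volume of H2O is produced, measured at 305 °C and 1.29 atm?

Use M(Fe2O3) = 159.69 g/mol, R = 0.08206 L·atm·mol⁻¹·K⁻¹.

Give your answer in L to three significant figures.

205 L

n(Fe2O3) = 297 / 159.69 = 1.860 mol
n(H2) = PV/RT = (0.768 × 1150) / (0.08206 × 834.15) = 12.90 mol
For 1.860 mol Fe2O3, stoichiometry requires (3/1) × 1.860 = 5.580 mol H2; 12.90 mol is available, so Fe2O3 is limiting.
n(H2O) = (3/1) × 1.860 = 5.580 mol
V(H2O) = nRT/P = 5.580 × 0.08206 × 578.15 / 1.29 = 205.2 L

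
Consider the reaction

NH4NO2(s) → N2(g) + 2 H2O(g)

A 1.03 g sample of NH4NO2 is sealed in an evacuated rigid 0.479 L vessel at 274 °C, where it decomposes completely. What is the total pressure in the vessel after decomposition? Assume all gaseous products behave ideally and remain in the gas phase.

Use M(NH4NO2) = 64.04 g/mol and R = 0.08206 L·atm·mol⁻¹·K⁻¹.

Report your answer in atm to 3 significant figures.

n(NH4NO2) = 1.03 / 64.04 = 0.01608 mol
n(gas produced) = (3/1) × 0.01608 = 0.04824 mol
P = nRT/V = 0.04824 × 0.08206 × 547.15 / 0.479 = 4.522 atm

4.52 atm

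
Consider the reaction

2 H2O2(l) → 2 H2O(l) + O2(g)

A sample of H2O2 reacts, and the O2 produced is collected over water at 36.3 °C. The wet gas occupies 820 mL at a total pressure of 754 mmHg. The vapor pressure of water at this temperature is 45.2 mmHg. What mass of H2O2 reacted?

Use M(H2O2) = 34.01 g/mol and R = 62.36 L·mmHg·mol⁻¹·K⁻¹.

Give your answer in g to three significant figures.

2.05 g

P(O2) = 754 − 45.2 = 708.8 mmHg
n(O2) = PV/RT = (708.8 × 0.8200) / (62.36 × 309.45) = 0.03012 mol
n(H2O2) = (2/1) × 0.03012 = 0.06024 mol
m(H2O2) = 0.06024 × 34.01 = 2.049 g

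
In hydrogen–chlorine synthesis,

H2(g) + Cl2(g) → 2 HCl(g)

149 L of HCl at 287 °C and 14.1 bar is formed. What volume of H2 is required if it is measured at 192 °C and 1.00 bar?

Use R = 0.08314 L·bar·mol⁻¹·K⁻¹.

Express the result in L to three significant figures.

872 L

n(HCl) = PV/RT = (14.1 × 149) / (0.08314 × 560.15) = 45.11 mol
n(H2) = (1/2) × 45.11 = 22.55 mol
V = nRT/P = 22.55 × 0.08314 × 465.15 / 1.00 = 872.1 L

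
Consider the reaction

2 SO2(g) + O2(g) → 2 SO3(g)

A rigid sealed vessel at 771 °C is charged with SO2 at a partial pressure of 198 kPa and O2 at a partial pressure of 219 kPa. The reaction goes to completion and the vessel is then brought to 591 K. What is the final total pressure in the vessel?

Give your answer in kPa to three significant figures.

180 kPa

Because the vessel is rigid and T is held at 771 °C, work the stoichiometry in partial pressures (P_i = n_iRT/V).
P(O2) required for 198 kPa of SO2 = (1/2) × 198 = 99.00 kPa; available 219 kPa, so SO2 is limiting.
P(O2) remaining = 219 − (1/2) × 198 = 120.0 kPa
P(gaseous products) = (2)/2 × 198 = 198.0 kPa
P_total at 771 °C = 120.0 + 198.0 = 318.0 kPa
Scaling to 591 K: P = 318.0 × 591/1044.15 = 180.0 kPa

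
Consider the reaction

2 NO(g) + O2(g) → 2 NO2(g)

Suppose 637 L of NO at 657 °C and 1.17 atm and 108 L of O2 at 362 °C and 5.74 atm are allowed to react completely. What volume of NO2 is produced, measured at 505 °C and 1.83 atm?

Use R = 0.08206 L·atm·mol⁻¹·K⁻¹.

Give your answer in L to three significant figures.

341 L

n(NO) = PV/RT = (1.17 × 637) / (0.08206 × 930.15) = 9.764 mol
n(O2) = PV/RT = (5.74 × 108) / (0.08206 × 635.15) = 11.89 mol
For 9.764 mol NO, stoichiometry requires (1/2) × 9.764 = 4.882 mol O2; 11.89 mol is available, so NO is limiting.
n(NO2) = (2/2) × 9.764 = 9.764 mol
V(NO2) = nRT/P = 9.764 × 0.08206 × 778.15 / 1.83 = 340.7 L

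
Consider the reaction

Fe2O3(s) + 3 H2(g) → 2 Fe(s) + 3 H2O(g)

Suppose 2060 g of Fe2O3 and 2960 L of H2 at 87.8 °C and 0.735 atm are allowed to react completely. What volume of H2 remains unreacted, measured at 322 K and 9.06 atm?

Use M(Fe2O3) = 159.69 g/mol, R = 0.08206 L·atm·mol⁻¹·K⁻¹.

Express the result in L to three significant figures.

n(Fe2O3) = 2060 / 159.69 = 12.90 mol
n(H2) = PV/RT = (0.735 × 2960) / (0.08206 × 360.95) = 73.45 mol
For 12.90 mol Fe2O3, stoichiometry requires (3/1) × 12.90 = 38.70 mol H2; 73.45 mol is available, so Fe2O3 is limiting.
n(H2) consumed = (3/1) × 12.90 = 38.70 mol; remaining = 73.45 − 38.70 = 34.75 mol
V(H2) = nRT/P = 34.75 × 0.08206 × 322 / 9.06 = 101.3 L

101 L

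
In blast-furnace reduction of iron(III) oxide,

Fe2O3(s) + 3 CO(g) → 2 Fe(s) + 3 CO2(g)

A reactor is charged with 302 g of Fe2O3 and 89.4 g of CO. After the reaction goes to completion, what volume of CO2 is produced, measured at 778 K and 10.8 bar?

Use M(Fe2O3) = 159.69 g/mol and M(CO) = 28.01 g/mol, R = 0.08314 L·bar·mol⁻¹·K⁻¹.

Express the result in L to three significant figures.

n(Fe2O3) = 302 / 159.69 = 1.891 mol
n(CO) = 89.4 / 28.01 = 3.192 mol
For 1.891 mol Fe2O3, stoichiometry requires (3/1) × 1.891 = 5.673 mol CO; 3.192 mol is available, so CO is limiting.
n(CO2) = (3/3) × 3.192 = 3.192 mol
V(CO2) = nRT/P = 3.192 × 0.08314 × 778 / 10.8 = 19.12 L

19.1 L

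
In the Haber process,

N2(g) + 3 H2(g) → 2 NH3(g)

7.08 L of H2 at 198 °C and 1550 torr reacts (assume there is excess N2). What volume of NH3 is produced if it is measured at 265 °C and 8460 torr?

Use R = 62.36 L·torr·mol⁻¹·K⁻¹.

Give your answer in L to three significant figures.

n(H2) = PV/RT = (1550 × 7.08) / (62.36 × 471.15) = 0.3735 mol
n(NH3) = (2/3) × 0.3735 = 0.2490 mol
V = nRT/P = 0.2490 × 62.36 × 538.15 / 8460 = 0.9877 L

0.988 L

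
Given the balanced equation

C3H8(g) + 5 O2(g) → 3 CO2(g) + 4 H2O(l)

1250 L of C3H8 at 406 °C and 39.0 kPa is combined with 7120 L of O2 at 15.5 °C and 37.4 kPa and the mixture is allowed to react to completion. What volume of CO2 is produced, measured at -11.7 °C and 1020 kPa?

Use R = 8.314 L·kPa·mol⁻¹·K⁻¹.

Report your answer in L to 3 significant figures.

n(C3H8) = PV/RT = (39.0 × 1250) / (8.314 × 679.15) = 8.634 mol
n(O2) = PV/RT = (37.4 × 7120) / (8.314 × 288.65) = 111.0 mol
For 8.634 mol C3H8, stoichiometry requires (5/1) × 8.634 = 43.17 mol O2; 111.0 mol is available, so C3H8 is limiting.
n(CO2) = (3/1) × 8.634 = 25.90 mol
V(CO2) = nRT/P = 25.90 × 8.314 × 261.45 / 1020 = 55.19 L

55.2 L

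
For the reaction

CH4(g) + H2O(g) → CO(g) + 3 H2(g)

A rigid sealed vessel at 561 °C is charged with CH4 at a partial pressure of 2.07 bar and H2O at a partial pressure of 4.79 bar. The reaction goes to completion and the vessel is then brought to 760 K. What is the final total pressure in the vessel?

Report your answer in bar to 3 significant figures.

Because the vessel is rigid and T is held at 561 °C, work the stoichiometry in partial pressures (P_i = n_iRT/V).
P(H2O) required for 2.07 bar of CH4 = (1/1) × 2.07 = 2.070 bar; available 4.79 bar, so CH4 is limiting.
P(H2O) remaining = 4.79 − (1/1) × 2.07 = 2.720 bar
P(gaseous products) = (1+3)/1 × 2.07 = 8.280 bar
P_total at 561 °C = 2.720 + 8.280 = 11.00 bar
Scaling to 760 K: P = 11.00 × 760/834.15 = 10.02 bar

10.0 bar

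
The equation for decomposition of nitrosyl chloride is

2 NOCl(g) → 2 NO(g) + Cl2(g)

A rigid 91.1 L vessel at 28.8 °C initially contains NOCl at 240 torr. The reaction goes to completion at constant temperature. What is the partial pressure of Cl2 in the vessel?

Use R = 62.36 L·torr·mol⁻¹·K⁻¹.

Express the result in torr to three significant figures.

n(NOCl)₀ = PV/RT = (240 × 91.1) / (62.36 × 301.95) = 1.161 mol
n(Cl2) = (1/2) × 1.161 = 0.5805 mol
P(Cl2) = nRT/V = 0.5805 × 62.36 × 301.95 / 91.1 = 120.0 torr

120 torr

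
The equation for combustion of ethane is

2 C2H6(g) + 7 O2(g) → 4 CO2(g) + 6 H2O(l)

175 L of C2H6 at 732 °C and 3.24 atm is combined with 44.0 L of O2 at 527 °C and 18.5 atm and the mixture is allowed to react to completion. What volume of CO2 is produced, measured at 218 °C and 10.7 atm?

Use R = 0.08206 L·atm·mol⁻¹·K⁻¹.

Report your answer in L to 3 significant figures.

26.7 L

n(C2H6) = PV/RT = (3.24 × 175) / (0.08206 × 1005.15) = 6.874 mol
n(O2) = PV/RT = (18.5 × 44.0) / (0.08206 × 800.15) = 12.40 mol
For 6.874 mol C2H6, stoichiometry requires (7/2) × 6.874 = 24.06 mol O2; 12.40 mol is available, so O2 is limiting.
n(CO2) = (4/7) × 12.40 = 7.086 mol
V(CO2) = nRT/P = 7.086 × 0.08206 × 491.15 / 10.7 = 26.69 L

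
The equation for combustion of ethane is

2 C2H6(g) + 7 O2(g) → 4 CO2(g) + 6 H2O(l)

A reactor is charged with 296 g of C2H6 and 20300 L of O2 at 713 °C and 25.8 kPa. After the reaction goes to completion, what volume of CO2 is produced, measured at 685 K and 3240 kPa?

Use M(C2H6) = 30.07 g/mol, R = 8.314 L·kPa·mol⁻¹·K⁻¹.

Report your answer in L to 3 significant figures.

34.6 L

n(C2H6) = 296 / 30.07 = 9.844 mol
n(O2) = PV/RT = (25.8 × 20300) / (8.314 × 986.15) = 63.88 mol
For 9.844 mol C2H6, stoichiometry requires (7/2) × 9.844 = 34.45 mol O2; 63.88 mol is available, so C2H6 is limiting.
n(CO2) = (4/2) × 9.844 = 19.69 mol
V(CO2) = nRT/P = 19.69 × 8.314 × 685 / 3240 = 34.61 L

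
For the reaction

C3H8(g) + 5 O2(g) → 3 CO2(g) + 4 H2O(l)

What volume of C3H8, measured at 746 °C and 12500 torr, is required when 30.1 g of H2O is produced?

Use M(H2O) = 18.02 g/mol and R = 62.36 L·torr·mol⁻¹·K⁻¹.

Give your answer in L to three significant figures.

2.12 L

n(H2O) = 30.10 / 18.02 = 1.670 mol
n(C3H8) = (1/4) × 1.670 = 0.4175 mol
V = nRT/P = 0.4175 × 62.36 × 1019.15 / 12500 = 2.123 L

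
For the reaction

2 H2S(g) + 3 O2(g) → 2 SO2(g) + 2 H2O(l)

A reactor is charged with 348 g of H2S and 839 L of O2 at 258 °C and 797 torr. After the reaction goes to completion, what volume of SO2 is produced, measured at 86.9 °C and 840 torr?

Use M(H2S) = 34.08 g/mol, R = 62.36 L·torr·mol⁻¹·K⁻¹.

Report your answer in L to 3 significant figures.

n(H2S) = 348 / 34.08 = 10.21 mol
n(O2) = PV/RT = (797 × 839) / (62.36 × 531.15) = 20.19 mol
For 10.21 mol H2S, stoichiometry requires (3/2) × 10.21 = 15.32 mol O2; 20.19 mol is available, so H2S is limiting.
n(SO2) = (2/2) × 10.21 = 10.21 mol
V(SO2) = nRT/P = 10.21 × 62.36 × 360.05 / 840 = 272.9 L

273 L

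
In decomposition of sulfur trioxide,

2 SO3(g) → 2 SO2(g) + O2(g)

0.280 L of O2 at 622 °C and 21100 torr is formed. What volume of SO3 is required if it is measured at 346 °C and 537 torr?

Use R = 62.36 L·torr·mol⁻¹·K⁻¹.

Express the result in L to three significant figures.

15.2 L

n(O2) = PV/RT = (21100 × 0.280) / (62.36 × 895.15) = 0.1058 mol
n(SO3) = (2/1) × 0.1058 = 0.2116 mol
V = nRT/P = 0.2116 × 62.36 × 619.15 / 537 = 15.21 L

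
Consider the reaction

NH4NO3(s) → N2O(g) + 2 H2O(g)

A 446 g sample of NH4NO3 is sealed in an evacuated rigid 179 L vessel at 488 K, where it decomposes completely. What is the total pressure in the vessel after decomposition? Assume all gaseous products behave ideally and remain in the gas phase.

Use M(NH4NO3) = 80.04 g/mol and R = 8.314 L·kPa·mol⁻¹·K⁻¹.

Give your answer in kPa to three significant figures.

n(NH4NO3) = 446 / 80.04 = 5.572 mol
n(gas produced) = (3/1) × 5.572 = 16.72 mol
P = nRT/V = 16.72 × 8.314 × 488 / 179 = 379.0 kPa

379 kPa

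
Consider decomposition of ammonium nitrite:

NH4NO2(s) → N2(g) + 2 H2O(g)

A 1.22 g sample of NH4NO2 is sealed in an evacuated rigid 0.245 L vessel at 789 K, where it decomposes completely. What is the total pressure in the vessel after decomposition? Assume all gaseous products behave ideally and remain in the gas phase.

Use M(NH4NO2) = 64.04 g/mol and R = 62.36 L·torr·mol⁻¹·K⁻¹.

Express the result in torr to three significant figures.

n(NH4NO2) = 1.22 / 64.04 = 0.01905 mol
n(gas produced) = (3/1) × 0.01905 = 0.05715 mol
P = nRT/V = 0.05715 × 62.36 × 789 / 0.245 = 11480 torr

11500 torr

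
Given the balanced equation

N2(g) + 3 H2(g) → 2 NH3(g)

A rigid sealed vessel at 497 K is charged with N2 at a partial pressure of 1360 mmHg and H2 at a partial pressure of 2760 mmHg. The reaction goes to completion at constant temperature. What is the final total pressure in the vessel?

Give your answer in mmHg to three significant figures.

With V and T fixed, P_i ∝ n_i, so the mole ratios apply directly to partial pressures at 497 K.
P(H2) required for 1360 mmHg of N2 = (3/1) × 1360 = 4080 mmHg; available 2760 mmHg, so H2 is limiting.
P(N2) remaining = 1360 − (1/3) × 2760 = 440.0 mmHg
P(gaseous products) = (2)/3 × 2760 = 1840 mmHg
P_total at 497 K = 440.0 + 1840 = 2280 mmHg

2280 mmHg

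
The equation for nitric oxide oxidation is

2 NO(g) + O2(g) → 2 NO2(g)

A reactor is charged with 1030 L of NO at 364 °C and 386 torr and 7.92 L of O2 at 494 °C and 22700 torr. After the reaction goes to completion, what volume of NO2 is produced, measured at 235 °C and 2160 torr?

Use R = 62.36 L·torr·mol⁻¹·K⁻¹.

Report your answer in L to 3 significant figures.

110 L

n(NO) = PV/RT = (386 × 1030) / (62.36 × 637.15) = 10.01 mol
n(O2) = PV/RT = (22700 × 7.92) / (62.36 × 767.15) = 3.758 mol
For 10.01 mol NO, stoichiometry requires (1/2) × 10.01 = 5.005 mol O2; 3.758 mol is available, so O2 is limiting.
n(NO2) = (2/1) × 3.758 = 7.516 mol
V(NO2) = nRT/P = 7.516 × 62.36 × 508.15 / 2160 = 110.3 L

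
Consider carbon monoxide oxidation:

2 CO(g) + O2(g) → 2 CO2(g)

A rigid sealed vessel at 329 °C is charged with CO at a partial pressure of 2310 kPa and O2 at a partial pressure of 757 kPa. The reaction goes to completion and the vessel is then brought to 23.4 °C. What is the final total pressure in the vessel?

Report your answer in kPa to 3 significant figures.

1140 kPa

At constant V, partial pressures at 329 °C are proportional to moles, so apply stoichiometry directly to pressures.
P(O2) required for 2310 kPa of CO = (1/2) × 2310 = 1155 kPa; available 757 kPa, so O2 is limiting.
P(CO) remaining = 2310 − (2/1) × 757 = 796.0 kPa
P(gaseous products) = (2)/1 × 757 = 1514 kPa
P_total at 329 °C = 796.0 + 1514 = 2310 kPa
Scaling to 23.4 °C: P = 2310 × 296.55/602.15 = 1138 kPa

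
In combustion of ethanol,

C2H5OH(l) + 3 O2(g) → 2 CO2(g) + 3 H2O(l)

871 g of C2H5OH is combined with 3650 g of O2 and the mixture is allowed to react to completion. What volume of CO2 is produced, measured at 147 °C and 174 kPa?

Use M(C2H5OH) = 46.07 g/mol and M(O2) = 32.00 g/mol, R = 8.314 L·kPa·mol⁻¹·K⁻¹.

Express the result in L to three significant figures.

n(C2H5OH) = 871 / 46.07 = 18.91 mol
n(O2) = 3650 / 32.00 = 114.1 mol
For 18.91 mol C2H5OH, stoichiometry requires (3/1) × 18.91 = 56.73 mol O2; 114.1 mol is available, so C2H5OH is limiting.
n(CO2) = (2/1) × 18.91 = 37.82 mol
V(CO2) = nRT/P = 37.82 × 8.314 × 420.15 / 174 = 759.3 L

759 L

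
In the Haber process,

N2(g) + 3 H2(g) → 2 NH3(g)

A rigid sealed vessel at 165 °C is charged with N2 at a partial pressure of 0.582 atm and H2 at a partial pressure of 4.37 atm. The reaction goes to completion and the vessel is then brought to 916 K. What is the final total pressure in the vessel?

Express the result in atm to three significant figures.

7.92 atm

Because the vessel is rigid and T is held at 165 °C, work the stoichiometry in partial pressures (P_i = n_iRT/V).
P(H2) required for 0.582 atm of N2 = (3/1) × 0.582 = 1.746 atm; available 4.37 atm, so N2 is limiting.
P(H2) remaining = 4.37 − (3/1) × 0.582 = 2.624 atm
P(gaseous products) = (2)/1 × 0.582 = 1.164 atm
P_total at 165 °C = 2.624 + 1.164 = 3.788 atm
Scaling to 916 K: P = 3.788 × 916/438.15 = 7.919 atm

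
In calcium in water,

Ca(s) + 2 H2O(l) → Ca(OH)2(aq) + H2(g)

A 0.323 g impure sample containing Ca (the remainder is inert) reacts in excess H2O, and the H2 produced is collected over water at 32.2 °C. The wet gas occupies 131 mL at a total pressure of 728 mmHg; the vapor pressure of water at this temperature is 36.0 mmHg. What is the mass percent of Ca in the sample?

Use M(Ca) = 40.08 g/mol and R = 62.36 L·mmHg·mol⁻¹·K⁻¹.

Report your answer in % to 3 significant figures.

P(H2) = 728 − 36.0 = 692.0 mmHg
n(H2) = PV/RT = (692.0 × 0.1310) / (62.36 × 305.35) = 0.004761 mol
n(Ca) = (1/1) × 0.004761 = 0.004761 mol
m(Ca) = 0.004761 × 40.08 = 0.1908 g
%Ca = 0.1908 / 0.323 × 100 = 59.07%

59.1 %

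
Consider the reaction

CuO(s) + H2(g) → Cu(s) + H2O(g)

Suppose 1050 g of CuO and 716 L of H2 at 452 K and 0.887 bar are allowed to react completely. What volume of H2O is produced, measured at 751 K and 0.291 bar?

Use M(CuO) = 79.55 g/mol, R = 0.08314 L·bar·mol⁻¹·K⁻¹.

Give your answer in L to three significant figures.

n(CuO) = 1050 / 79.55 = 13.20 mol
n(H2) = PV/RT = (0.887 × 716) / (0.08314 × 452) = 16.90 mol
For 13.20 mol CuO, stoichiometry requires (1/1) × 13.20 = 13.20 mol H2; 16.90 mol is available, so CuO is limiting.
n(H2O) = (1/1) × 13.20 = 13.20 mol
V(H2O) = nRT/P = 13.20 × 0.08314 × 751 / 0.291 = 2832 L

2830 L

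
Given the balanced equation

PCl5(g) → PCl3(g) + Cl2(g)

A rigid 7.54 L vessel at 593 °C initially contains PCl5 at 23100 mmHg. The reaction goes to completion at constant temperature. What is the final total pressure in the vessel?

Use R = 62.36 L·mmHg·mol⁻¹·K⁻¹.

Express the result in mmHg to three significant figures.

Rigid vessel, constant T ⇒ P scales with total gas moles (1 → 2).
P_final = (2/1) × 23100 = 46200 mmHg

46200 mmHg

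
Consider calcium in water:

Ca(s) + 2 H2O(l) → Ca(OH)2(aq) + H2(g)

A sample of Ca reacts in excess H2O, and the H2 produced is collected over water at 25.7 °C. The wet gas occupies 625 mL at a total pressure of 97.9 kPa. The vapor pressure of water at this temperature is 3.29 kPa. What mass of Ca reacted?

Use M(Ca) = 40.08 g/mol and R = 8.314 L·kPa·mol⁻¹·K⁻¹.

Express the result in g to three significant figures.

P(H2) = 97.9 − 3.29 = 94.61 kPa
n(H2) = PV/RT = (94.61 × 0.6250) / (8.314 × 298.85) = 0.02380 mol
n(Ca) = (1/1) × 0.02380 = 0.02380 mol
m(Ca) = 0.02380 × 40.08 = 0.9539 g

0.954 g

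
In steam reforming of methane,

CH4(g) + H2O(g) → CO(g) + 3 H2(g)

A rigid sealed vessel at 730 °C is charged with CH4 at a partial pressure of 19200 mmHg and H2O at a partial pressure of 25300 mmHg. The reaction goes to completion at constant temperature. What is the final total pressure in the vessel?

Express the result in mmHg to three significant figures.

Because the vessel is rigid and T is held at 730 °C, work the stoichiometry in partial pressures (P_i = n_iRT/V).
P(H2O) required for 19200 mmHg of CH4 = (1/1) × 19200 = 19200 mmHg; available 25300 mmHg, so CH4 is limiting.
P(H2O) remaining = 25300 − (1/1) × 19200 = 6100 mmHg
P(gaseous products) = (1+3)/1 × 19200 = 76800 mmHg
P_total at 730 °C = 6100 + 76800 = 82900 mmHg

82900 mmHg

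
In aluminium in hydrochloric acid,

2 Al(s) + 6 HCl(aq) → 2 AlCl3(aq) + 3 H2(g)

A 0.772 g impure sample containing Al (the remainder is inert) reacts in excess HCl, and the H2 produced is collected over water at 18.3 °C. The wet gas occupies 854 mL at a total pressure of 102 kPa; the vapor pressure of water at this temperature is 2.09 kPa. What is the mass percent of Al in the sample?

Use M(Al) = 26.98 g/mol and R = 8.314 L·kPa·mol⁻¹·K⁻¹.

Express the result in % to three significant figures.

P(H2) = 102 − 2.09 = 99.91 kPa
n(H2) = PV/RT = (99.91 × 0.8540) / (8.314 × 291.45) = 0.03521 mol
n(Al) = (2/3) × 0.03521 = 0.02347 mol
m(Al) = 0.02347 × 26.98 = 0.6332 g
%Al = 0.6332 / 0.772 × 100 = 82.02%

82.0 %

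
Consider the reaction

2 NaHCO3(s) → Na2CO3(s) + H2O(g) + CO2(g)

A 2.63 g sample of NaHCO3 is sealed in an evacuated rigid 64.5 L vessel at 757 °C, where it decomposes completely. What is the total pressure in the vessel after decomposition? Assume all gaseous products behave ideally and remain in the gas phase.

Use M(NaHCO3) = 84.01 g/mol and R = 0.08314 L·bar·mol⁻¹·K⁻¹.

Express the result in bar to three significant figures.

0.0416 bar

n(NaHCO3) = 2.63 / 84.01 = 0.03131 mol
n(gas produced) = (2/2) × 0.03131 = 0.03131 mol
P = nRT/V = 0.03131 × 0.08314 × 1030.15 / 64.5 = 0.04158 bar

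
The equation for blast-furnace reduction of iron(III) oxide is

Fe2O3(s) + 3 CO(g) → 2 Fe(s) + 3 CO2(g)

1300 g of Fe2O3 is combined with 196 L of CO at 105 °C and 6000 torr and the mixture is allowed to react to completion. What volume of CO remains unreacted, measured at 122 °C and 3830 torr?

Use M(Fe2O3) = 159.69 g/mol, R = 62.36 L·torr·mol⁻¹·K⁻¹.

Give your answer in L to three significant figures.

n(Fe2O3) = 1300 / 159.69 = 8.141 mol
n(CO) = PV/RT = (6000 × 196) / (62.36 × 378.15) = 49.87 mol
For 8.141 mol Fe2O3, stoichiometry requires (3/1) × 8.141 = 24.42 mol CO; 49.87 mol is available, so Fe2O3 is limiting.
n(CO) consumed = (3/1) × 8.141 = 24.42 mol; remaining = 49.87 − 24.42 = 25.45 mol
V(CO) = nRT/P = 25.45 × 62.36 × 395.15 / 3830 = 163.7 L

164 L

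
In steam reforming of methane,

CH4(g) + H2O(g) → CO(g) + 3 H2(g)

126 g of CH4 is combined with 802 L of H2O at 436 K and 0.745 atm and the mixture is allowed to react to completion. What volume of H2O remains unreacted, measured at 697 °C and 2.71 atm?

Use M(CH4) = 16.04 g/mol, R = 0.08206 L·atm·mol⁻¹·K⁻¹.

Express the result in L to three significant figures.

n(CH4) = 126 / 16.04 = 7.855 mol
n(H2O) = PV/RT = (0.745 × 802) / (0.08206 × 436) = 16.70 mol
For 7.855 mol CH4, stoichiometry requires (1/1) × 7.855 = 7.855 mol H2O; 16.70 mol is available, so CH4 is limiting.
n(H2O) consumed = (1/1) × 7.855 = 7.855 mol; remaining = 16.70 − 7.855 = 8.845 mol
V(H2O) = nRT/P = 8.845 × 0.08206 × 970.15 / 2.71 = 259.8 L

260 L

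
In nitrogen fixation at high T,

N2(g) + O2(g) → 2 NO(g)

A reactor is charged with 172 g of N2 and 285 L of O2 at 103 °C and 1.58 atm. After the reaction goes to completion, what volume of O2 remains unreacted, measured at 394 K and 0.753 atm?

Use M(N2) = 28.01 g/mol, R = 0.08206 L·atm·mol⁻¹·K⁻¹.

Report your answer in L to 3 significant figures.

n(N2) = 172 / 28.01 = 6.141 mol
n(O2) = PV/RT = (1.58 × 285) / (0.08206 × 376.15) = 14.59 mol
For 6.141 mol N2, stoichiometry requires (1/1) × 6.141 = 6.141 mol O2; 14.59 mol is available, so N2 is limiting.
n(O2) consumed = (1/1) × 6.141 = 6.141 mol; remaining = 14.59 − 6.141 = 8.449 mol
V(O2) = nRT/P = 8.449 × 0.08206 × 394 / 0.753 = 362.8 L

363 L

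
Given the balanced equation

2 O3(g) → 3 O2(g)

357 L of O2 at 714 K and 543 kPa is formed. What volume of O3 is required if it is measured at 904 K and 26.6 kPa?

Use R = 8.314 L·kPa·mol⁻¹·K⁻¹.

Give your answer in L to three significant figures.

n(O2) = PV/RT = (543 × 357) / (8.314 × 714) = 32.66 mol
n(O3) = (2/3) × 32.66 = 21.77 mol
V = nRT/P = 21.77 × 8.314 × 904 / 26.6 = 6151 L

6150 L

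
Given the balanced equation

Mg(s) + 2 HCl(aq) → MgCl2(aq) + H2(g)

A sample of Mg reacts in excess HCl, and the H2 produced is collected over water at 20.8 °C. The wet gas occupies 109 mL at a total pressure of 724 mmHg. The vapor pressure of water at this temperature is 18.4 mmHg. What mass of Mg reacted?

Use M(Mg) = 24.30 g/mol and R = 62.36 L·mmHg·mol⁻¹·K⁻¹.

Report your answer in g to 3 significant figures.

0.102 g

P(H2) = 724 − 18.4 = 705.6 mmHg
n(H2) = PV/RT = (705.6 × 0.1090) / (62.36 × 293.95) = 0.004196 mol
n(Mg) = (1/1) × 0.004196 = 0.004196 mol
m(Mg) = 0.004196 × 24.30 = 0.1020 g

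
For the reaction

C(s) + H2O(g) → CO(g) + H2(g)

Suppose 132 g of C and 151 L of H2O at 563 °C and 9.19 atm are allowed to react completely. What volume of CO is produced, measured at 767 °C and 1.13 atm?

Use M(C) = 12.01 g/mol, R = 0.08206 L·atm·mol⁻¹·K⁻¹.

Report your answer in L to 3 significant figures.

830 L

n(C) = 132 / 12.01 = 10.99 mol
n(H2O) = PV/RT = (9.19 × 151) / (0.08206 × 836.15) = 20.22 mol
For 10.99 mol C, stoichiometry requires (1/1) × 10.99 = 10.99 mol H2O; 20.22 mol is available, so C is limiting.
n(CO) = (1/1) × 10.99 = 10.99 mol
V(CO) = nRT/P = 10.99 × 0.08206 × 1040.15 / 1.13 = 830.1 L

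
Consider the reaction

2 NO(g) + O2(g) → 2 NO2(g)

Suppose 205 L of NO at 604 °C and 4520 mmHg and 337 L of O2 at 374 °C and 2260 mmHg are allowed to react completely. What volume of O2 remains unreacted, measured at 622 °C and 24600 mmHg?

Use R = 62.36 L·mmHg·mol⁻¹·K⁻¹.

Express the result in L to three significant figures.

n(NO) = PV/RT = (4520 × 205) / (62.36 × 877.15) = 16.94 mol
n(O2) = PV/RT = (2260 × 337) / (62.36 × 647.15) = 18.87 mol
For 16.94 mol NO, stoichiometry requires (1/2) × 16.94 = 8.470 mol O2; 18.87 mol is available, so NO is limiting.
n(O2) consumed = (1/2) × 16.94 = 8.470 mol; remaining = 18.87 − 8.470 = 10.40 mol
V(O2) = nRT/P = 10.40 × 62.36 × 895.15 / 24600 = 23.60 L

23.6 L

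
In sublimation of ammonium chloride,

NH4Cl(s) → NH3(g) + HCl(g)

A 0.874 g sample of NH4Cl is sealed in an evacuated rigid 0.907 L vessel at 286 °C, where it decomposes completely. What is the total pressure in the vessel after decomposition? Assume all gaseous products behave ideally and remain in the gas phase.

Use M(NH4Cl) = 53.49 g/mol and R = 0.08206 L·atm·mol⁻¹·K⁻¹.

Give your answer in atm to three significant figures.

n(NH4Cl) = 0.874 / 53.49 = 0.01634 mol
n(gas produced) = (2/1) × 0.01634 = 0.03268 mol
P = nRT/V = 0.03268 × 0.08206 × 559.15 / 0.907 = 1.653 atm

1.65 atm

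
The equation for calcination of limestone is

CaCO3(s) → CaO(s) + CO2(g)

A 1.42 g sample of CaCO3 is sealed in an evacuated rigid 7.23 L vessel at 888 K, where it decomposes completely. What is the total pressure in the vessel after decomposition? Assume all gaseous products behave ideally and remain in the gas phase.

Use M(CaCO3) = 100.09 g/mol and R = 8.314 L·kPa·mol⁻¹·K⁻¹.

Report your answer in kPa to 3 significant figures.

14.5 kPa

n(CaCO3) = 1.42 / 100.09 = 0.01419 mol
n(gas produced) = (1/1) × 0.01419 = 0.01419 mol
P = nRT/V = 0.01419 × 8.314 × 888 / 7.23 = 14.49 kPa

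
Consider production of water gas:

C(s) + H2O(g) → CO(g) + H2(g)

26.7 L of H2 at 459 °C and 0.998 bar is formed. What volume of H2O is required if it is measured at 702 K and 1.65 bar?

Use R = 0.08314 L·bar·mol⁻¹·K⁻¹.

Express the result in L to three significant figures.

n(H2) = PV/RT = (0.998 × 26.7) / (0.08314 × 732.15) = 0.4378 mol
n(H2O) = (1/1) × 0.4378 = 0.4378 mol
V = nRT/P = 0.4378 × 0.08314 × 702 / 1.65 = 15.49 L

15.5 L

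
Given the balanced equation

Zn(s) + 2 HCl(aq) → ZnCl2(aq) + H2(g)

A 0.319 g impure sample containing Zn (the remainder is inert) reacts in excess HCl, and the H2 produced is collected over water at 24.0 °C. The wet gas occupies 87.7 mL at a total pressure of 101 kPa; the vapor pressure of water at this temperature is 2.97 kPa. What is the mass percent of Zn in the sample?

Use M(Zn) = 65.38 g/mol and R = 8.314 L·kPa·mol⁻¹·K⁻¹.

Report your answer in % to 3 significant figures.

71.3 %

P(H2) = 101 − 2.97 = 98.03 kPa
n(H2) = PV/RT = (98.03 × 0.08770) / (8.314 × 297.15) = 0.003480 mol
n(Zn) = (1/1) × 0.003480 = 0.003480 mol
m(Zn) = 0.003480 × 65.38 = 0.2275 g
%Zn = 0.2275 / 0.319 × 100 = 71.32%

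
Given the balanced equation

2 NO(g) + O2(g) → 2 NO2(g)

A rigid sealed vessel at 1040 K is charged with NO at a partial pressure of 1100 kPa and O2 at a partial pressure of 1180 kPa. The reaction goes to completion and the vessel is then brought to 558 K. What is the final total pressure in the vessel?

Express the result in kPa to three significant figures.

Because the vessel is rigid and T is held at 1040 K, work the stoichiometry in partial pressures (P_i = n_iRT/V).
P(O2) required for 1100 kPa of NO = (1/2) × 1100 = 550.0 kPa; available 1180 kPa, so NO is limiting.
P(O2) remaining = 1180 − (1/2) × 1100 = 630.0 kPa
P(gaseous products) = (2)/2 × 1100 = 1100 kPa
P_total at 1040 K = 630.0 + 1100 = 1730 kPa
Scaling to 558 K: P = 1730 × 558/1040 = 928.2 kPa

928 kPa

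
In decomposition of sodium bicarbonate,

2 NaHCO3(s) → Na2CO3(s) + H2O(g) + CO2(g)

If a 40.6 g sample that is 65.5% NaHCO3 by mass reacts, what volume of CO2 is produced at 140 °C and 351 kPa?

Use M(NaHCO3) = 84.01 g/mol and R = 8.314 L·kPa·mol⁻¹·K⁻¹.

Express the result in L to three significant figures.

1.55 L

mass of NaHCO3 = 40.6 × 65.5/100 = 26.59 g
n(NaHCO3) = 26.59 / 84.01 = 0.3165 mol
n(CO2) = (1/2) × 0.3165 = 0.1583 mol
V = nRT/P = 0.1583 × 8.314 × 413.15 / 351 = 1.549 L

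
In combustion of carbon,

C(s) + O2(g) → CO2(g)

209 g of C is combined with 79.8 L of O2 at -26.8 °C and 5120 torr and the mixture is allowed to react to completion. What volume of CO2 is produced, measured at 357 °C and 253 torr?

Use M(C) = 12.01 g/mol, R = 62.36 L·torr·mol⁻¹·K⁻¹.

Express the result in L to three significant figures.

2700 L

n(C) = 209 / 12.01 = 17.40 mol
n(O2) = PV/RT = (5120 × 79.8) / (62.36 × 246.35) = 26.60 mol
For 17.40 mol C, stoichiometry requires (1/1) × 17.40 = 17.40 mol O2; 26.60 mol is available, so C is limiting.
n(CO2) = (1/1) × 17.40 = 17.40 mol
V(CO2) = nRT/P = 17.40 × 62.36 × 630.15 / 253 = 2703 L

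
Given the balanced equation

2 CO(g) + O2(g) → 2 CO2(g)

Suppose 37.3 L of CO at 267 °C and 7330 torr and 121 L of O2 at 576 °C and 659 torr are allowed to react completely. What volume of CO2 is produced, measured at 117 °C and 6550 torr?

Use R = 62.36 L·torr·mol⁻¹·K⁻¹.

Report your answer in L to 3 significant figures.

11.2 L

n(CO) = PV/RT = (7330 × 37.3) / (62.36 × 540.15) = 8.117 mol
n(O2) = PV/RT = (659 × 121) / (62.36 × 849.15) = 1.506 mol
For 8.117 mol CO, stoichiometry requires (1/2) × 8.117 = 4.059 mol O2; 1.506 mol is available, so O2 is limiting.
n(CO2) = (2/1) × 1.506 = 3.012 mol
V(CO2) = nRT/P = 3.012 × 62.36 × 390.15 / 6550 = 11.19 L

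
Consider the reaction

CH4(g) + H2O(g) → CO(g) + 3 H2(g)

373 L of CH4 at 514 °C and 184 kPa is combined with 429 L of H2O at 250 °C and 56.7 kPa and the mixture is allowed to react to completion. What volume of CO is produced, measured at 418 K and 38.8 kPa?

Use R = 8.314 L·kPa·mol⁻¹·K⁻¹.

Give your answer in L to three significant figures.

501 L

n(CH4) = PV/RT = (184 × 373) / (8.314 × 787.15) = 10.49 mol
n(H2O) = PV/RT = (56.7 × 429) / (8.314 × 523.15) = 5.592 mol
For 10.49 mol CH4, stoichiometry requires (1/1) × 10.49 = 10.49 mol H2O; 5.592 mol is available, so H2O is limiting.
n(CO) = (1/1) × 5.592 = 5.592 mol
V(CO) = nRT/P = 5.592 × 8.314 × 418 / 38.8 = 500.9 L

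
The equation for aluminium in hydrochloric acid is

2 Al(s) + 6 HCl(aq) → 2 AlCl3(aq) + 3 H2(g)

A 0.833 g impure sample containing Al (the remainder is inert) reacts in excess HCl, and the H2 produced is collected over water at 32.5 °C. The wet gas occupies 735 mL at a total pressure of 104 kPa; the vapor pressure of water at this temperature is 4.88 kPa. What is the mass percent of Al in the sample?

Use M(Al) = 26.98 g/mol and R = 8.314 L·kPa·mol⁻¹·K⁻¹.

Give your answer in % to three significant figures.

P(H2) = 104 − 4.88 = 99.12 kPa
n(H2) = PV/RT = (99.12 × 0.7350) / (8.314 × 305.65) = 0.02867 mol
n(Al) = (2/3) × 0.02867 = 0.01911 mol
m(Al) = 0.01911 × 26.98 = 0.5156 g
%Al = 0.5156 / 0.833 × 100 = 61.90%

61.9 %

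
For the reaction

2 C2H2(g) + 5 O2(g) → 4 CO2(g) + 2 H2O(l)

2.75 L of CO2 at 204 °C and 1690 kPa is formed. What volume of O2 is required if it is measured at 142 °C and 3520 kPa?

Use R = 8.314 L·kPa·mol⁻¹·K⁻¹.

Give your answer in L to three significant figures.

1.44 L

n(CO2) = PV/RT = (1690 × 2.75) / (8.314 × 477.15) = 1.172 mol
n(O2) = (5/4) × 1.172 = 1.465 mol
V = nRT/P = 1.465 × 8.314 × 415.15 / 3520 = 1.437 L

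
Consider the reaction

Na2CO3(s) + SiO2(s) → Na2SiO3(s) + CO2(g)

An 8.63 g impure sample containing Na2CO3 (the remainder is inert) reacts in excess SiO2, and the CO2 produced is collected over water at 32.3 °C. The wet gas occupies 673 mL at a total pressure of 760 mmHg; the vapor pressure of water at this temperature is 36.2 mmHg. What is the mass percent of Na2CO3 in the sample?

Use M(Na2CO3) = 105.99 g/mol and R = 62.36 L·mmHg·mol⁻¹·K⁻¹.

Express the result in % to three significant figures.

P(CO2) = 760 − 36.2 = 723.8 mmHg
n(CO2) = PV/RT = (723.8 × 0.6730) / (62.36 × 305.45) = 0.02557 mol
n(Na2CO3) = (1/1) × 0.02557 = 0.02557 mol
m(Na2CO3) = 0.02557 × 105.99 = 2.710 g
%Na2CO3 = 2.710 / 8.63 × 100 = 31.40%

31.4 %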